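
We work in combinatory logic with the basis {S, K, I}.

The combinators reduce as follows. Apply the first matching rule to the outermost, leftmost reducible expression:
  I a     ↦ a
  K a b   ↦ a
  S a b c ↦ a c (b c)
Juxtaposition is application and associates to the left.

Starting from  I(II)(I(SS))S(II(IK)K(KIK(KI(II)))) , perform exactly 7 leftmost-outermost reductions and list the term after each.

  start: I(II)(I(SS))S(II(IK)K(KIK(KI(II))))
  →1  II(I(SS))S(II(IK)K(KIK(KI(II))))
  →2  I(I(SS))S(II(IK)K(KIK(KI(II))))
  →3  I(SS)S(II(IK)K(KIK(KI(II))))
  →4  SSS(II(IK)K(KIK(KI(II))))
  →5  S(II(IK)K(KIK(KI(II))))(S(II(IK)K(KIK(KI(II)))))
  →6  S(I(IK)K(KIK(KI(II))))(S(II(IK)K(KIK(KI(II)))))
  →7  S(IKK(KIK(KI(II))))(S(II(IK)K(KIK(KI(II)))))

Answer: after 7 steps: S(IKK(KIK(KI(II))))(S(II(IK)K(KIK(KI(II)))))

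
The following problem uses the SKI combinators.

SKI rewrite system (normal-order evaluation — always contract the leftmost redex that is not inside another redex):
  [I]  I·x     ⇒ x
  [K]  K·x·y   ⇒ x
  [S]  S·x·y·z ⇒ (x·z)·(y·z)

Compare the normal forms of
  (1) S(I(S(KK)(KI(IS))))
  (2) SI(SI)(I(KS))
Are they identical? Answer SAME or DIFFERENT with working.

Answer: DIFFERENT — A ⇓ S(S(KK)I), B ⇓ S

Working:
Term A:
  start: S(I(S(KK)(KI(IS))))
  [1] S(S(KK)(KI(IS)))
  [2] S(S(KK)I)

Term B:
  start: SI(SI)(I(KS))
  [1] I(I(KS))(SI(I(KS)))
  [2] I(KS)(SI(I(KS)))
  [3] KS(SI(I(KS)))
  [4] S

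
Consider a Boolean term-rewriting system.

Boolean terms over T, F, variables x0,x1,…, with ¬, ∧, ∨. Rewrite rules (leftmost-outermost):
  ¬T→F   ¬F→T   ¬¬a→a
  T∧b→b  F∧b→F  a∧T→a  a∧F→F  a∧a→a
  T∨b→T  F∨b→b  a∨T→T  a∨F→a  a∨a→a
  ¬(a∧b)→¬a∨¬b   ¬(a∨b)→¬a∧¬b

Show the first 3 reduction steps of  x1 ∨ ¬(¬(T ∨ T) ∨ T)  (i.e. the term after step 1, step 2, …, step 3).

  start: x1 ∨ ¬(¬(T ∨ T) ∨ T)
  [1] x1 ∨ (¬¬(T ∨ T) ∧ ¬T)
  [2] x1 ∨ ((T ∨ T) ∧ ¬T)
  [3] x1 ∨ (T ∧ ¬T)

Answer: after 3 steps: x1 ∨ (T ∧ ¬T)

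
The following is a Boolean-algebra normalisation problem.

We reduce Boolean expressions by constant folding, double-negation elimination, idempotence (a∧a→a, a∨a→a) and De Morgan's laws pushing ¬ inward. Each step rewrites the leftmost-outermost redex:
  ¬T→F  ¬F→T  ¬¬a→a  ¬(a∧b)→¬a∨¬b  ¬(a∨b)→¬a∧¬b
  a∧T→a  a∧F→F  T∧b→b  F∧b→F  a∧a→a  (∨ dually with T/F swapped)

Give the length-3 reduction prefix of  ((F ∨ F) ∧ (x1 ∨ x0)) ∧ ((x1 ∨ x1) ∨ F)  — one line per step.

  start: ((F ∨ F) ∧ (x1 ∨ x0)) ∧ ((x1 ∨ x1) ∨ F)
  →1  (F ∧ (x1 ∨ x0)) ∧ ((x1 ∨ x1) ∨ F)
  →2  F ∧ ((x1 ∨ x1) ∨ F)
  →3  F

Answer: after 3 steps: F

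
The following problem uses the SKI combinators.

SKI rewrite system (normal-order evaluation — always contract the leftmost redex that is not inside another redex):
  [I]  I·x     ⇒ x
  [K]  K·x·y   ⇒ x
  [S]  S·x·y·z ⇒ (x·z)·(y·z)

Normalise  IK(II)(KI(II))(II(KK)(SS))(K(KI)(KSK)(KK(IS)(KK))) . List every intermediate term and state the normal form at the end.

Answer: normal form = KI  (in 9 steps)

Working:
  start: IK(II)(KI(II))(II(KK)(SS))(K(KI)(KSK)(KK(IS)(KK)))
  step 1: K(II)(KI(II))(II(KK)(SS))(K(KI)(KSK)(KK(IS)(KK)))
  step 2: II(II(KK)(SS))(K(KI)(KSK)(KK(IS)(KK)))
  step 3: I(II(KK)(SS))(K(KI)(KSK)(KK(IS)(KK)))
  step 4: II(KK)(SS)(K(KI)(KSK)(KK(IS)(KK)))
  step 5: I(KK)(SS)(K(KI)(KSK)(KK(IS)(KK)))
  step 6: KK(SS)(K(KI)(KSK)(KK(IS)(KK)))
  step 7: K(K(KI)(KSK)(KK(IS)(KK)))
  step 8: K(KI(KK(IS)(KK)))
  step 9: KI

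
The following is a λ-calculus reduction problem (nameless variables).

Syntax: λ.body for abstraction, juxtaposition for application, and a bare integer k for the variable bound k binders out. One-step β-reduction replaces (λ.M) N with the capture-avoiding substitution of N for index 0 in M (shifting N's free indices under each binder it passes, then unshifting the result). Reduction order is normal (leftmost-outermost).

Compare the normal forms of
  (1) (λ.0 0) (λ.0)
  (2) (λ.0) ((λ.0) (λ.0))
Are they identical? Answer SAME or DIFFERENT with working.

Term A:
  start: (λ.0 0) (λ.0)
  →1  (λ.0) (λ.0)
  →2  λ.0

Term B:
  start: (λ.0) ((λ.0) (λ.0))
  →1  (λ.0) (λ.0)
  →2  λ.0

Answer: SAME — A ⇓ λ.0, B ⇓ λ.0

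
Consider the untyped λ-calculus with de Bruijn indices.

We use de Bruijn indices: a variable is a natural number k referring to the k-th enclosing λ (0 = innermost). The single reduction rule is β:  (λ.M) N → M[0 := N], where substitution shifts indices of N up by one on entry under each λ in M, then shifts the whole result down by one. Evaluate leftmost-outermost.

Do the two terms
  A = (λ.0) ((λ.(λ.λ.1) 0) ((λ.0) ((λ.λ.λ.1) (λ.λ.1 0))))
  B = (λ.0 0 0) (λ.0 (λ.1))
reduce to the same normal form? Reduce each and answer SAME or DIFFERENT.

Term A:
  start: (λ.0) ((λ.(λ.λ.1) 0) ((λ.0) ((λ.λ.λ.1) (λ.λ.1 0))))
  →1  (λ.(λ.λ.1) 0) ((λ.0) ((λ.λ.λ.1) (λ.λ.1 0)))
  →2  (λ.λ.1) ((λ.0) ((λ.λ.λ.1) (λ.λ.1 0)))
  →3  λ.(λ.0) ((λ.λ.λ.1) (λ.λ.1 0))
  →4  λ.(λ.λ.λ.1) (λ.λ.1 0)
  →5  λ.λ.λ.1

Term B:
  start: (λ.0 0 0) (λ.0 (λ.1))
  →1  (λ.0 (λ.1)) (λ.0 (λ.1)) (λ.0 (λ.1))
  →2  (λ.0 (λ.1)) (λ.λ.0 (λ.1)) (λ.0 (λ.1))
  →3  (λ.λ.0 (λ.1)) (λ.λ.λ.0 (λ.1)) (λ.0 (λ.1))
  →4  (λ.0 (λ.1)) (λ.0 (λ.1))
  →5  (λ.0 (λ.1)) (λ.λ.0 (λ.1))
  →6  (λ.λ.0 (λ.1)) (λ.λ.λ.0 (λ.1))
  →7  λ.0 (λ.1)

Answer: DIFFERENT — A ⇓ λ.λ.λ.1, B ⇓ λ.0 (λ.1)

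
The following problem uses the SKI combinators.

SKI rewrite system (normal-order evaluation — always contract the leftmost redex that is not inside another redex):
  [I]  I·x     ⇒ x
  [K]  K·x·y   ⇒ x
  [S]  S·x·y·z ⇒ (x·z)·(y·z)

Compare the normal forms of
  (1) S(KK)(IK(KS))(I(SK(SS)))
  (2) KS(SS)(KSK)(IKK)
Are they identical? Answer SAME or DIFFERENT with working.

Answer: DIFFERENT — A ⇓ K(KS), B ⇓ SS(KK)

Reduction:
Term A:
  start: S(KK)(IK(KS))(I(SK(SS)))
  step 1: KK(I(SK(SS)))(IK(KS)(I(SK(SS))))
  step 2: K(IK(KS)(I(SK(SS))))
  step 3: K(K(KS)(I(SK(SS))))
  step 4: K(KS)

Term B:
  start: KS(SS)(KSK)(IKK)
  step 1: S(KSK)(IKK)
  step 2: SS(IKK)
  step 3: SS(KK)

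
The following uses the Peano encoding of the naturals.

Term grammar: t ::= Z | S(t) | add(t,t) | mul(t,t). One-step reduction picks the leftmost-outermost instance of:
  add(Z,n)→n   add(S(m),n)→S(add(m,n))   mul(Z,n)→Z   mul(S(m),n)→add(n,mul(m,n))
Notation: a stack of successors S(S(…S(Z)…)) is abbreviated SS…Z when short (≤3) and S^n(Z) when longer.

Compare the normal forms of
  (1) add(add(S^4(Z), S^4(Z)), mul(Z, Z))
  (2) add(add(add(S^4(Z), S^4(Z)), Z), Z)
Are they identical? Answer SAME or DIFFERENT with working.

Term A:
  start: add(add(S^4(Z), S^4(Z)), mul(Z, Z))
  step 1: add(S(add(SSSZ, S^4(Z))), mul(Z, Z))
  step 2: S(add(add(SSSZ, S^4(Z)), mul(Z, Z)))
  step 3: S(add(S(add(SSZ, S^4(Z))), mul(Z, Z)))
  step 4: S(S(add(add(SSZ, S^4(Z)), mul(Z, Z))))
  step 5: S(S(add(S(add(SZ, S^4(Z))), mul(Z, Z))))
  step 6: S(S(S(add(add(SZ, S^4(Z)), mul(Z, Z)))))
  step 7: S(S(S(add(S(add(Z, S^4(Z))), mul(Z, Z)))))
  step 8: S(S(S(S(add(add(Z, S^4(Z)), mul(Z, Z))))))
  step 9: S(S(S(S(add(S^4(Z), mul(Z, Z))))))
  step 10: S(S(S(S(S(add(SSSZ, mul(Z, Z)))))))
  step 11: S(S(S(S(S(S(add(SSZ, mul(Z, Z))))))))
  step 12: S(S(S(S(S(S(S(add(SZ, mul(Z, Z)))))))))
  step 13: S(S(S(S(S(S(S(S(add(Z, mul(Z, Z))))))))))
  step 14: S(S(S(S(S(S(S(S(mul(Z, Z)))))))))
  step 15: S^8(Z)

Term B:
  start: add(add(add(S^4(Z), S^4(Z)), Z), Z)
  step 1: add(add(S(add(SSSZ, S^4(Z))), Z), Z)
  step 2: add(S(add(add(SSSZ, S^4(Z)), Z)), Z)
  step 3: S(add(add(add(SSSZ, S^4(Z)), Z), Z))
  step 4: S(add(add(S(add(SSZ, S^4(Z))), Z), Z))
  step 5: S(add(S(add(add(SSZ, S^4(Z)), Z)), Z))
  step 6: S(S(add(add(add(SSZ, S^4(Z)), Z), Z)))
  step 7: S(S(add(add(S(add(SZ, S^4(Z))), Z), Z)))
  step 8: S(S(add(S(add(add(SZ, S^4(Z)), Z)), Z)))
  step 9: S(S(S(add(add(add(SZ, S^4(Z)), Z), Z))))
  step 10: S(S(S(add(add(S(add(Z, S^4(Z))), Z), Z))))
  step 11: S(S(S(add(S(add(add(Z, S^4(Z)), Z)), Z))))
  step 12: S(S(S(S(add(add(add(Z, S^4(Z)), Z), Z)))))
  step 13: S(S(S(S(add(add(S^4(Z), Z), Z)))))
  step 14: S(S(S(S(add(S(add(SSSZ, Z)), Z)))))
  step 15: S(S(S(S(S(add(add(SSSZ, Z), Z))))))
  step 16: S(S(S(S(S(add(S(add(SSZ, Z)), Z))))))
  step 17: S(S(S(S(S(S(add(add(SSZ, Z), Z)))))))
  step 18: S(S(S(S(S(S(add(S(add(SZ, Z)), Z)))))))
  step 19: S(S(S(S(S(S(S(add(add(SZ, Z), Z))))))))
  step 20: S(S(S(S(S(S(S(add(S(add(Z, Z)), Z))))))))
  step 21: S(S(S(S(S(S(S(S(add(add(Z, Z), Z)))))))))
  step 22: S(S(S(S(S(S(S(S(add(Z, Z)))))))))
  step 23: S^8(Z)

Answer: SAME — A ⇓ S^8(Z), B ⇓ S^8(Z)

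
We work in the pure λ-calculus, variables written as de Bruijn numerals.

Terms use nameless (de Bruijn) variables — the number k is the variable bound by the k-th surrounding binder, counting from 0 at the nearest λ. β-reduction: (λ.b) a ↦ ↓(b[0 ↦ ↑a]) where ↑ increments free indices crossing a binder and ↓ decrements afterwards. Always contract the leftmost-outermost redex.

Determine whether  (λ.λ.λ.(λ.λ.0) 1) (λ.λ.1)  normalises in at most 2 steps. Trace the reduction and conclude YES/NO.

Answer: YES — reaches normal form λ.λ.λ.0 in 2 ≤ 2 steps

Working:
  start: (λ.λ.λ.(λ.λ.0) 1) (λ.λ.1)
  step 1: λ.λ.(λ.λ.0) 1
  step 2: λ.λ.λ.0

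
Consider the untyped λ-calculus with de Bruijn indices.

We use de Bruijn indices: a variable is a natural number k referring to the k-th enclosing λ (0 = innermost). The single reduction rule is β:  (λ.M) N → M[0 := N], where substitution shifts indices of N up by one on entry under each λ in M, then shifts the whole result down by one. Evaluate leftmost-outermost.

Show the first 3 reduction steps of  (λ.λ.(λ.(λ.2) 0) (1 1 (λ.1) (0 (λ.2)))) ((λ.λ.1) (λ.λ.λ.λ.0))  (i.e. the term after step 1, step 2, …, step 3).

  start: (λ.λ.(λ.(λ.2) 0) (1 1 (λ.1) (0 (λ.2)))) ((λ.λ.1) (λ.λ.λ.λ.0))
  →1  λ.(λ.(λ.2) 0) ((λ.λ.1) (λ.λ.λ.λ.0) ((λ.λ.1) (λ.λ.λ.λ.0)) (λ.1) (0 (λ.(λ.λ.1) (λ.λ.λ.λ.0))))
  →2  λ.(λ.1) ((λ.λ.1) (λ.λ.λ.λ.0) ((λ.λ.1) (λ.λ.λ.λ.0)) (λ.1) (0 (λ.(λ.λ.1) (λ.λ.λ.λ.0))))
  →3  λ.0

Answer: after 3 steps: λ.0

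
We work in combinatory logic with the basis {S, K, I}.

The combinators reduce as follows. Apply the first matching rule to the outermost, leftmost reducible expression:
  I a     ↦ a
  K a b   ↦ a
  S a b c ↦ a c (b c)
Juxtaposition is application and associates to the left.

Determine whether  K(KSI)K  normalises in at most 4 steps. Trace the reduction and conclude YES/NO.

  start: K(KSI)K
  step 1: KSI
  step 2: S

Answer: YES — reaches normal form S in 2 ≤ 4 steps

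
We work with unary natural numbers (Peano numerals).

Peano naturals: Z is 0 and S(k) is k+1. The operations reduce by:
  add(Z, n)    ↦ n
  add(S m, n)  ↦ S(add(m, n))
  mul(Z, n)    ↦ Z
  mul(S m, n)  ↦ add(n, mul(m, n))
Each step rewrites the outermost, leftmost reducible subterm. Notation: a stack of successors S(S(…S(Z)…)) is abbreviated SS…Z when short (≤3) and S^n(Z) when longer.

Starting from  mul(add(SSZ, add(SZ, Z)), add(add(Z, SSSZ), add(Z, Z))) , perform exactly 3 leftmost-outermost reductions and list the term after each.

Answer: after 3 steps: add(add(SSSZ, add(Z, Z)), mul(add(SZ, add(SZ, Z)), add(add(Z, SSSZ), add(Z, Z))))

Working:
  start: mul(add(SSZ, add(SZ, Z)), add(add(Z, SSSZ), add(Z, Z)))
  [1] mul(S(add(SZ, add(SZ, Z))), add(add(Z, SSSZ), add(Z, Z)))
  [2] add(add(add(Z, SSSZ), add(Z, Z)), mul(add(SZ, add(SZ, Z)), add(add(Z, SSSZ), add(Z, Z))))
  [3] add(add(SSSZ, add(Z, Z)), mul(add(SZ, add(SZ, Z)), add(add(Z, SSSZ), add(Z, Z))))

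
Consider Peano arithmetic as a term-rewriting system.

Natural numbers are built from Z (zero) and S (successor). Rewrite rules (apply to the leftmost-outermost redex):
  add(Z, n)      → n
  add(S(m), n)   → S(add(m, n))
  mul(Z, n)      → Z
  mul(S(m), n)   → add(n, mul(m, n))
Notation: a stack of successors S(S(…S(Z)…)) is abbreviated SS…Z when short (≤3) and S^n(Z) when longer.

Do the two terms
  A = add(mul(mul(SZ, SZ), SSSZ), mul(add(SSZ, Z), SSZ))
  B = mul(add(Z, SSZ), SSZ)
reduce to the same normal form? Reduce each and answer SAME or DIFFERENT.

Term A:
  start: add(mul(mul(SZ, SZ), SSSZ), mul(add(SSZ, Z), SSZ))
  step 1: add(mul(add(SZ, mul(Z, SZ)), SSSZ), mul(add(SSZ, Z), SSZ))
  step 2: add(mul(S(add(Z, mul(Z, SZ))), SSSZ), mul(add(SSZ, Z), SSZ))
  step 3: add(add(SSSZ, mul(add(Z, mul(Z, SZ)), SSSZ)), mul(add(SSZ, Z), SSZ))
  step 4: add(S(add(SSZ, mul(add(Z, mul(Z, SZ)), SSSZ))), mul(add(SSZ, Z), SSZ))
  step 5: S(add(add(SSZ, mul(add(Z, mul(Z, SZ)), SSSZ)), mul(add(SSZ, Z), SSZ)))
  step 6: S(add(S(add(SZ, mul(add(Z, mul(Z, SZ)), SSSZ))), mul(add(SSZ, Z), SSZ)))
  step 7: S(S(add(add(SZ, mul(add(Z, mul(Z, SZ)), SSSZ)), mul(add(SSZ, Z), SSZ))))
  step 8: S(S(add(S(add(Z, mul(add(Z, mul(Z, SZ)), SSSZ))), mul(add(SSZ, Z), SSZ))))
  step 9: S(S(S(add(add(Z, mul(add(Z, mul(Z, SZ)), SSSZ)), mul(add(SSZ, Z), SSZ)))))
  step 10: S(S(S(add(mul(add(Z, mul(Z, SZ)), SSSZ), mul(add(SSZ, Z), SSZ)))))
  step 11: S(S(S(add(mul(mul(Z, SZ), SSSZ), mul(add(SSZ, Z), SSZ)))))
  step 12: S(S(S(add(mul(Z, SSSZ), mul(add(SSZ, Z), SSZ)))))
  step 13: S(S(S(add(Z, mul(add(SSZ, Z), SSZ)))))
  step 14: S(S(S(mul(add(SSZ, Z), SSZ))))
  step 15: S(S(S(mul(S(add(SZ, Z)), SSZ))))
  step 16: S(S(S(add(SSZ, mul(add(SZ, Z), SSZ)))))
  step 17: S(S(S(S(add(SZ, mul(add(SZ, Z), SSZ))))))
  step 18: S(S(S(S(S(add(Z, mul(add(SZ, Z), SSZ)))))))
  step 19: S(S(S(S(S(mul(add(SZ, Z), SSZ))))))
  step 20: S(S(S(S(S(mul(S(add(Z, Z)), SSZ))))))
  step 21: S(S(S(S(S(add(SSZ, mul(add(Z, Z), SSZ)))))))
  step 22: S(S(S(S(S(S(add(SZ, mul(add(Z, Z), SSZ))))))))
  step 23: S(S(S(S(S(S(S(add(Z, mul(add(Z, Z), SSZ)))))))))
  step 24: S(S(S(S(S(S(S(mul(add(Z, Z), SSZ))))))))
  step 25: S(S(S(S(S(S(S(mul(Z, SSZ))))))))
  step 26: S^7(Z)

Term B:
  start: mul(add(Z, SSZ), SSZ)
  step 1: mul(SSZ, SSZ)
  step 2: add(SSZ, mul(SZ, SSZ))
  step 3: S(add(SZ, mul(SZ, SSZ)))
  step 4: S(S(add(Z, mul(SZ, SSZ))))
  step 5: S(S(mul(SZ, SSZ)))
  step 6: S(S(add(SSZ, mul(Z, SSZ))))
  step 7: S(S(S(add(SZ, mul(Z, SSZ)))))
  step 8: S(S(S(S(add(Z, mul(Z, SSZ))))))
  step 9: S(S(S(S(mul(Z, SSZ)))))
  step 10: S^4(Z)

Answer: DIFFERENT — A ⇓ S^7(Z), B ⇓ S^4(Z)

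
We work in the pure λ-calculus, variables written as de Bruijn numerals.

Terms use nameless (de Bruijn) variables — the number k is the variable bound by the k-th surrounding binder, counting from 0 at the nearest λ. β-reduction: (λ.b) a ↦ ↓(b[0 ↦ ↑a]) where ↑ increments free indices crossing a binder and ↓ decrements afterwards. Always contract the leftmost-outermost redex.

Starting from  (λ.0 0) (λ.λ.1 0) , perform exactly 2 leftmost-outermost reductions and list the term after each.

Answer: after 2 steps: λ.(λ.λ.1 0) 0

Reduction:
  start: (λ.0 0) (λ.λ.1 0)
  [1] (λ.λ.1 0) (λ.λ.1 0)
  [2] λ.(λ.λ.1 0) 0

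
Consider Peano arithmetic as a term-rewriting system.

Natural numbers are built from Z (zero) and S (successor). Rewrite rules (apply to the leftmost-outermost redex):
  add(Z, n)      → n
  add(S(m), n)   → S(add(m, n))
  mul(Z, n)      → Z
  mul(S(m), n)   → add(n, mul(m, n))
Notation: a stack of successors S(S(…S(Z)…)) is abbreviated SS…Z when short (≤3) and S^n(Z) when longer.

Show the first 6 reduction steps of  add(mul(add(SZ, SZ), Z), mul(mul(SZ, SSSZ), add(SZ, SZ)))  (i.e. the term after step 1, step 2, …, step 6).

  start: add(mul(add(SZ, SZ), Z), mul(mul(SZ, SSSZ), add(SZ, SZ)))
  [1] add(mul(S(add(Z, SZ)), Z), mul(mul(SZ, SSSZ), add(SZ, SZ)))
  [2] add(add(Z, mul(add(Z, SZ), Z)), mul(mul(SZ, SSSZ), add(SZ, SZ)))
  [3] add(mul(add(Z, SZ), Z), mul(mul(SZ, SSSZ), add(SZ, SZ)))
  [4] add(mul(SZ, Z), mul(mul(SZ, SSSZ), add(SZ, SZ)))
  [5] add(add(Z, mul(Z, Z)), mul(mul(SZ, SSSZ), add(SZ, SZ)))
  [6] add(mul(Z, Z), mul(mul(SZ, SSSZ), add(SZ, SZ)))

Answer: after 6 steps: add(mul(Z, Z), mul(mul(SZ, SSSZ), add(SZ, SZ)))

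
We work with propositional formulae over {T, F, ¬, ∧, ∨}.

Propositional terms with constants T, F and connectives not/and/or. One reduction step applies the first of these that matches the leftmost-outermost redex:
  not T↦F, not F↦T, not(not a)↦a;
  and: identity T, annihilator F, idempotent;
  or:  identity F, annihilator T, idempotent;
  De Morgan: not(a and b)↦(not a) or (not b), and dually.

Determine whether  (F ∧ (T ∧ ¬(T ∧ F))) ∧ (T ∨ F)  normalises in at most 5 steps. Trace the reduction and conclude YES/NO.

  start: (F ∧ (T ∧ ¬(T ∧ F))) ∧ (T ∨ F)
  [1] F ∧ (T ∨ F)
  [2] F

Answer: YES — reaches normal form F in 2 ≤ 5 steps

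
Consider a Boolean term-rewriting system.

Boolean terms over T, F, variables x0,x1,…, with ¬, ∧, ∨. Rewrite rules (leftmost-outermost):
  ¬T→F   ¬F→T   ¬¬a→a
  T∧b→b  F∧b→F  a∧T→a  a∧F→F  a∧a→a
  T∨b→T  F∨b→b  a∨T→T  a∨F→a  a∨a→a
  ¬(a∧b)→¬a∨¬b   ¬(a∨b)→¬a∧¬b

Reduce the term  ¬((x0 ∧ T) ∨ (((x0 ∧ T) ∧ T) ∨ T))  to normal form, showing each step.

Answer: normal form = F  (in 14 steps)

Derivation:
  start: ¬((x0 ∧ T) ∨ (((x0 ∧ T) ∧ T) ∨ T))
  step 1: ¬(x0 ∧ T) ∧ ¬(((x0 ∧ T) ∧ T) ∨ T)
  step 2: (¬x0 ∨ ¬T) ∧ ¬(((x0 ∧ T) ∧ T) ∨ T)
  step 3: (¬x0 ∨ F) ∧ ¬(((x0 ∧ T) ∧ T) ∨ T)
  step 4: ¬x0 ∧ ¬(((x0 ∧ T) ∧ T) ∨ T)
  step 5: ¬x0 ∧ (¬((x0 ∧ T) ∧ T) ∧ ¬T)
  step 6: ¬x0 ∧ ((¬(x0 ∧ T) ∨ ¬T) ∧ ¬T)
  step 7: ¬x0 ∧ (((¬x0 ∨ ¬T) ∨ ¬T) ∧ ¬T)
  step 8: ¬x0 ∧ (((¬x0 ∨ F) ∨ ¬T) ∧ ¬T)
  step 9: ¬x0 ∧ ((¬x0 ∨ ¬T) ∧ ¬T)
  step 10: ¬x0 ∧ ((¬x0 ∨ F) ∧ ¬T)
  step 11: ¬x0 ∧ (¬x0 ∧ ¬T)
  step 12: ¬x0 ∧ (¬x0 ∧ F)
  step 13: ¬x0 ∧ F
  step 14: F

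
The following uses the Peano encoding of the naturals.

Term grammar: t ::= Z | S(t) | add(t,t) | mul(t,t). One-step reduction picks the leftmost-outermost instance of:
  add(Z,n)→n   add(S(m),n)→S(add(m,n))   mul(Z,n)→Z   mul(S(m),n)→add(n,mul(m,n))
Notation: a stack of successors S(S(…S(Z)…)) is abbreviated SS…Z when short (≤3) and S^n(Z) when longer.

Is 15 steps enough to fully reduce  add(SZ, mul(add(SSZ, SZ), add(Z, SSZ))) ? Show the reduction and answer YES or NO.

Answer: NO — after 15 steps the term is S(S(S(S(S(mul(SZ, add(Z, SSZ))))))), not yet normal

Working:
  start: add(SZ, mul(add(SSZ, SZ), add(Z, SSZ)))
  step 1: S(add(Z, mul(add(SSZ, SZ), add(Z, SSZ))))
  step 2: S(mul(add(SSZ, SZ), add(Z, SSZ)))
  step 3: S(mul(S(add(SZ, SZ)), add(Z, SSZ)))
  step 4: S(add(add(Z, SSZ), mul(add(SZ, SZ), add(Z, SSZ))))
  step 5: S(add(SSZ, mul(add(SZ, SZ), add(Z, SSZ))))
  step 6: S(S(add(SZ, mul(add(SZ, SZ), add(Z, SSZ)))))
  step 7: S(S(S(add(Z, mul(add(SZ, SZ), add(Z, SSZ))))))
  step 8: S(S(S(mul(add(SZ, SZ), add(Z, SSZ)))))
  step 9: S(S(S(mul(S(add(Z, SZ)), add(Z, SSZ)))))
  step 10: S(S(S(add(add(Z, SSZ), mul(add(Z, SZ), add(Z, SSZ))))))
  step 11: S(S(S(add(SSZ, mul(add(Z, SZ), add(Z, SSZ))))))
  step 12: S(S(S(S(add(SZ, mul(add(Z, SZ), add(Z, SSZ)))))))
  step 13: S(S(S(S(S(add(Z, mul(add(Z, SZ), add(Z, SSZ))))))))
  step 14: S(S(S(S(S(mul(add(Z, SZ), add(Z, SSZ)))))))
  step 15: S(S(S(S(S(mul(SZ, add(Z, SSZ)))))))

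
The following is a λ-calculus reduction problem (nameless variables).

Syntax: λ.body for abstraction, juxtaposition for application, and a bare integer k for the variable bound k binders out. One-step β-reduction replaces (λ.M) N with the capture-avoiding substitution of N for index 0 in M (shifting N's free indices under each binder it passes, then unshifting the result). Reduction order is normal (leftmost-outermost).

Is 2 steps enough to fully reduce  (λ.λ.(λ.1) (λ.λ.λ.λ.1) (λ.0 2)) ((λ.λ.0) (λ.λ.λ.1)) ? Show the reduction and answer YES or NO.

  start: (λ.λ.(λ.1) (λ.λ.λ.λ.1) (λ.0 2)) ((λ.λ.0) (λ.λ.λ.1))
  [1] λ.(λ.1) (λ.λ.λ.λ.1) (λ.0 ((λ.λ.0) (λ.λ.λ.1)))
  [2] λ.0 (λ.0 ((λ.λ.0) (λ.λ.λ.1)))

Answer: NO — after 2 steps the term is λ.0 (λ.0 ((λ.λ.0) (λ.λ.λ.1))), not yet normal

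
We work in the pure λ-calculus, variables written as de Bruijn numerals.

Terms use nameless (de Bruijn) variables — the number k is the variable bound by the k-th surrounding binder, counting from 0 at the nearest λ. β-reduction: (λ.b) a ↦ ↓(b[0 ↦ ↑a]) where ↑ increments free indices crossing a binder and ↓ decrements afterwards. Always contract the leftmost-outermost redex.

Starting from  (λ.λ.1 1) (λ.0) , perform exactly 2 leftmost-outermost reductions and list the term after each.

  start: (λ.λ.1 1) (λ.0)
  →1  λ.(λ.0) (λ.0)
  →2  λ.λ.0

Answer: after 2 steps: λ.λ.0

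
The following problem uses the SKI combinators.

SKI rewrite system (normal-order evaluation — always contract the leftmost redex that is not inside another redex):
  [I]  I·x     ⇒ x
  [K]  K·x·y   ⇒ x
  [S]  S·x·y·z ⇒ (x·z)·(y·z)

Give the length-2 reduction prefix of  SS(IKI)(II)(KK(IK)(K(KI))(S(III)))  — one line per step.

Answer: after 2 steps: II(KK(IK)(K(KI))(S(III)))(IKI(II)(KK(IK)(K(KI))(S(III))))

Reduction:
  start: SS(IKI)(II)(KK(IK)(K(KI))(S(III)))
  [1] S(II)(IKI(II))(KK(IK)(K(KI))(S(III)))
  [2] II(KK(IK)(K(KI))(S(III)))(IKI(II)(KK(IK)(K(KI))(S(III))))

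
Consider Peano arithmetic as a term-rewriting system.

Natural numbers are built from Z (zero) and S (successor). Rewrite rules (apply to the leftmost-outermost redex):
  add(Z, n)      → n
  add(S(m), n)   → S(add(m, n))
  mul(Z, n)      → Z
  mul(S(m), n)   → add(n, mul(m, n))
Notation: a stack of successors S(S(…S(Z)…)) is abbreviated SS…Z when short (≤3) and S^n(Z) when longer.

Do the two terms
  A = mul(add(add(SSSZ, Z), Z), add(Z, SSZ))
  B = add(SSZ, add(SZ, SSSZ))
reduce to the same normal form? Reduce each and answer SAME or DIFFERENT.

Term A:
  start: mul(add(add(SSSZ, Z), Z), add(Z, SSZ))
  [1] mul(add(S(add(SSZ, Z)), Z), add(Z, SSZ))
  [2] mul(S(add(add(SSZ, Z), Z)), add(Z, SSZ))
  [3] add(add(Z, SSZ), mul(add(add(SSZ, Z), Z), add(Z, SSZ)))
  [4] add(SSZ, mul(add(add(SSZ, Z), Z), add(Z, SSZ)))
  [5] S(add(SZ, mul(add(add(SSZ, Z), Z), add(Z, SSZ))))
  [6] S(S(add(Z, mul(add(add(SSZ, Z), Z), add(Z, SSZ)))))
  [7] S(S(mul(add(add(SSZ, Z), Z), add(Z, SSZ))))
  [8] S(S(mul(add(S(add(SZ, Z)), Z), add(Z, SSZ))))
  [9] S(S(mul(S(add(add(SZ, Z), Z)), add(Z, SSZ))))
  [10] S(S(add(add(Z, SSZ), mul(add(add(SZ, Z), Z), add(Z, SSZ)))))
  [11] S(S(add(SSZ, mul(add(add(SZ, Z), Z), add(Z, SSZ)))))
  [12] S(S(S(add(SZ, mul(add(add(SZ, Z), Z), add(Z, SSZ))))))
  [13] S(S(S(S(add(Z, mul(add(add(SZ, Z), Z), add(Z, SSZ)))))))
  [14] S(S(S(S(mul(add(add(SZ, Z), Z), add(Z, SSZ))))))
  [15] S(S(S(S(mul(add(S(add(Z, Z)), Z), add(Z, SSZ))))))
  [16] S(S(S(S(mul(S(add(add(Z, Z), Z)), add(Z, SSZ))))))
  [17] S(S(S(S(add(add(Z, SSZ), mul(add(add(Z, Z), Z), add(Z, SSZ)))))))
  [18] S(S(S(S(add(SSZ, mul(add(add(Z, Z), Z), add(Z, SSZ)))))))
  [19] S(S(S(S(S(add(SZ, mul(add(add(Z, Z), Z), add(Z, SSZ))))))))
  [20] S(S(S(S(S(S(add(Z, mul(add(add(Z, Z), Z), add(Z, SSZ)))))))))
  [21] S(S(S(S(S(S(mul(add(add(Z, Z), Z), add(Z, SSZ))))))))
  [22] S(S(S(S(S(S(mul(add(Z, Z), add(Z, SSZ))))))))
  [23] S(S(S(S(S(S(mul(Z, add(Z, SSZ))))))))
  [24] S^6(Z)

Term B:
  start: add(SSZ, add(SZ, SSSZ))
  [1] S(add(SZ, add(SZ, SSSZ)))
  [2] S(S(add(Z, add(SZ, SSSZ))))
  [3] S(S(add(SZ, SSSZ)))
  [4] S(S(S(add(Z, SSSZ))))
  [5] S^6(Z)

Answer: SAME — A ⇓ S^6(Z), B ⇓ S^6(Z)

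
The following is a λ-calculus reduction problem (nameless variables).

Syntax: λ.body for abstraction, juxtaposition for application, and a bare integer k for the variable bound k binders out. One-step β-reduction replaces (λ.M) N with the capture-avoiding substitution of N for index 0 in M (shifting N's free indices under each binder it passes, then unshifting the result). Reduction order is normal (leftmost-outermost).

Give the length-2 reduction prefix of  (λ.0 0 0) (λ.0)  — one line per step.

Answer: after 2 steps: (λ.0) (λ.0)

Derivation:
  start: (λ.0 0 0) (λ.0)
  →1  (λ.0) (λ.0) (λ.0)
  →2  (λ.0) (λ.0)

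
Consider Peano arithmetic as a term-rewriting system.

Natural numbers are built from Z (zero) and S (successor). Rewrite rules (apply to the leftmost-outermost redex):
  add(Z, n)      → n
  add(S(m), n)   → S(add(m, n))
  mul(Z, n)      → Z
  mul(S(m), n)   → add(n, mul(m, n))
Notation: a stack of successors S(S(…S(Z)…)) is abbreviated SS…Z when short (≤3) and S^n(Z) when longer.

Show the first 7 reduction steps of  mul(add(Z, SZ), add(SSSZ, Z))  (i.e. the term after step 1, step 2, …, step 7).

  start: mul(add(Z, SZ), add(SSSZ, Z))
  →1  mul(SZ, add(SSSZ, Z))
  →2  add(add(SSSZ, Z), mul(Z, add(SSSZ, Z)))
  →3  add(S(add(SSZ, Z)), mul(Z, add(SSSZ, Z)))
  →4  S(add(add(SSZ, Z), mul(Z, add(SSSZ, Z))))
  →5  S(add(S(add(SZ, Z)), mul(Z, add(SSSZ, Z))))
  →6  S(S(add(add(SZ, Z), mul(Z, add(SSSZ, Z)))))
  →7  S(S(add(S(add(Z, Z)), mul(Z, add(SSSZ, Z)))))

Answer: after 7 steps: S(S(add(S(add(Z, Z)), mul(Z, add(SSSZ, Z)))))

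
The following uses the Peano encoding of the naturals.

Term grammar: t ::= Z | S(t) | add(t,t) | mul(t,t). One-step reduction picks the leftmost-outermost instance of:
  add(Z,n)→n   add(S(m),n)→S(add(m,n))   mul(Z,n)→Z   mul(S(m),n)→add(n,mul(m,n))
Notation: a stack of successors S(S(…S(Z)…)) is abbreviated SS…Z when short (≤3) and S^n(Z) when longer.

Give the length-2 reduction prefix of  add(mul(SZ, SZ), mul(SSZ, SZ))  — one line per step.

  start: add(mul(SZ, SZ), mul(SSZ, SZ))
  →1  add(add(SZ, mul(Z, SZ)), mul(SSZ, SZ))
  →2  add(S(add(Z, mul(Z, SZ))), mul(SSZ, SZ))

Answer: after 2 steps: add(S(add(Z, mul(Z, SZ))), mul(SSZ, SZ))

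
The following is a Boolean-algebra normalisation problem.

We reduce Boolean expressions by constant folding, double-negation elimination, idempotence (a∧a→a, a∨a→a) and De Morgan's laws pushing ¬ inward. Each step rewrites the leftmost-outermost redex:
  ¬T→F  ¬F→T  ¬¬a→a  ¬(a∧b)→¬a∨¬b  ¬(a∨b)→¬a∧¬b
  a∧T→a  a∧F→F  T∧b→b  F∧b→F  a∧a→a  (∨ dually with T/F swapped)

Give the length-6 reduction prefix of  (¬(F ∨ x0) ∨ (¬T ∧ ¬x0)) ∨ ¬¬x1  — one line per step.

Answer: after 6 steps: ¬x0 ∨ ¬¬x1

Working:
  start: (¬(F ∨ x0) ∨ (¬T ∧ ¬x0)) ∨ ¬¬x1
  step 1: ((¬F ∧ ¬x0) ∨ (¬T ∧ ¬x0)) ∨ ¬¬x1
  step 2: ((T ∧ ¬x0) ∨ (¬T ∧ ¬x0)) ∨ ¬¬x1
  step 3: (¬x0 ∨ (¬T ∧ ¬x0)) ∨ ¬¬x1
  step 4: (¬x0 ∨ (F ∧ ¬x0)) ∨ ¬¬x1
  step 5: (¬x0 ∨ F) ∨ ¬¬x1
  step 6: ¬x0 ∨ ¬¬x1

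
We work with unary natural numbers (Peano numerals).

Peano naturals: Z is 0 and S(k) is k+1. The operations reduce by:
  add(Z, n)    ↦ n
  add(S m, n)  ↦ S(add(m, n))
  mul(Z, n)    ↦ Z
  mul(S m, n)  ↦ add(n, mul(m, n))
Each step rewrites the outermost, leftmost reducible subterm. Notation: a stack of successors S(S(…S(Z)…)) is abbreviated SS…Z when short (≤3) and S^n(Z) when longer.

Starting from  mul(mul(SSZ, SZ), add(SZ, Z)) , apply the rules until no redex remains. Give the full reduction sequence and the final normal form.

  start: mul(mul(SSZ, SZ), add(SZ, Z))
  [1] mul(add(SZ, mul(SZ, SZ)), add(SZ, Z))
  [2] mul(S(add(Z, mul(SZ, SZ))), add(SZ, Z))
  [3] add(add(SZ, Z), mul(add(Z, mul(SZ, SZ)), add(SZ, Z)))
  [4] add(S(add(Z, Z)), mul(add(Z, mul(SZ, SZ)), add(SZ, Z)))
  [5] S(add(add(Z, Z), mul(add(Z, mul(SZ, SZ)), add(SZ, Z))))
  [6] S(add(Z, mul(add(Z, mul(SZ, SZ)), add(SZ, Z))))
  [7] S(mul(add(Z, mul(SZ, SZ)), add(SZ, Z)))
  [8] S(mul(mul(SZ, SZ), add(SZ, Z)))
  [9] S(mul(add(SZ, mul(Z, SZ)), add(SZ, Z)))
  [10] S(mul(S(add(Z, mul(Z, SZ))), add(SZ, Z)))
  [11] S(add(add(SZ, Z), mul(add(Z, mul(Z, SZ)), add(SZ, Z))))
  [12] S(add(S(add(Z, Z)), mul(add(Z, mul(Z, SZ)), add(SZ, Z))))
  [13] S(S(add(add(Z, Z), mul(add(Z, mul(Z, SZ)), add(SZ, Z)))))
  [14] S(S(add(Z, mul(add(Z, mul(Z, SZ)), add(SZ, Z)))))
  [15] S(S(mul(add(Z, mul(Z, SZ)), add(SZ, Z))))
  [16] S(S(mul(mul(Z, SZ), add(SZ, Z))))
  [17] S(S(mul(Z, add(SZ, Z))))
  [18] SSZ

Answer: normal form = SSZ  (in 18 steps)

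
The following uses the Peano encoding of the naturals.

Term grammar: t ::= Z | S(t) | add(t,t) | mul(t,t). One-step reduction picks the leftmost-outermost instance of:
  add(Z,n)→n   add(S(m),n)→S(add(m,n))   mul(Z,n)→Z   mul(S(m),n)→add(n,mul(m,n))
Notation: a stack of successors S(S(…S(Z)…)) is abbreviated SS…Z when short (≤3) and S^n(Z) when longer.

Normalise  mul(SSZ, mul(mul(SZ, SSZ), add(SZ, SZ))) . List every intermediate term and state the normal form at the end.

  start: mul(SSZ, mul(mul(SZ, SSZ), add(SZ, SZ)))
  step 1: add(mul(mul(SZ, SSZ), add(SZ, SZ)), mul(SZ, mul(mul(SZ, SSZ), add(SZ, SZ))))
  step 2: add(mul(add(SSZ, mul(Z, SSZ)), add(SZ, SZ)), mul(SZ, mul(mul(SZ, SSZ), add(SZ, SZ))))
  step 3: add(mul(S(add(SZ, mul(Z, SSZ))), add(SZ, SZ)), mul(SZ, mul(mul(SZ, SSZ), add(SZ, SZ))))
  step 4: add(add(add(SZ, SZ), mul(add(SZ, mul(Z, SSZ)), add(SZ, SZ))), mul(SZ, mul(mul(SZ, SSZ), add(SZ, SZ))))
  step 5: add(add(S(add(Z, SZ)), mul(add(SZ, mul(Z, SSZ)), add(SZ, SZ))), mul(SZ, mul(mul(SZ, SSZ), add(SZ, SZ))))
  step 6: add(S(add(add(Z, SZ), mul(add(SZ, mul(Z, SSZ)), add(SZ, SZ)))), mul(SZ, mul(mul(SZ, SSZ), add(SZ, SZ))))
  step 7: S(add(add(add(Z, SZ), mul(add(SZ, mul(Z, SSZ)), add(SZ, SZ))), mul(SZ, mul(mul(SZ, SSZ), add(SZ, SZ)))))
  step 8: S(add(add(SZ, mul(add(SZ, mul(Z, SSZ)), add(SZ, SZ))), mul(SZ, mul(mul(SZ, SSZ), add(SZ, SZ)))))
  step 9: S(add(S(add(Z, mul(add(SZ, mul(Z, SSZ)), add(SZ, SZ)))), mul(SZ, mul(mul(SZ, SSZ), add(SZ, SZ)))))
  step 10: S(S(add(add(Z, mul(add(SZ, mul(Z, SSZ)), add(SZ, SZ))), mul(SZ, mul(mul(SZ, SSZ), add(SZ, SZ))))))
  step 11: S(S(add(mul(add(SZ, mul(Z, SSZ)), add(SZ, SZ)), mul(SZ, mul(mul(SZ, SSZ), add(SZ, SZ))))))
  step 12: S(S(add(mul(S(add(Z, mul(Z, SSZ))), add(SZ, SZ)), mul(SZ, mul(mul(SZ, SSZ), add(SZ, SZ))))))
  step 13: S(S(add(add(add(SZ, SZ), mul(add(Z, mul(Z, SSZ)), add(SZ, SZ))), mul(SZ, mul(mul(SZ, SSZ), add(SZ, SZ))))))
  step 14: S(S(add(add(S(add(Z, SZ)), mul(add(Z, mul(Z, SSZ)), add(SZ, SZ))), mul(SZ, mul(mul(SZ, SSZ), add(SZ, SZ))))))
  step 15: S(S(add(S(add(add(Z, SZ), mul(add(Z, mul(Z, SSZ)), add(SZ, SZ)))), mul(SZ, mul(mul(SZ, SSZ), add(SZ, SZ))))))
  step 16: S(S(S(add(add(add(Z, SZ), mul(add(Z, mul(Z, SSZ)), add(SZ, SZ))), mul(SZ, mul(mul(SZ, SSZ), add(SZ, SZ)))))))
  step 17: S(S(S(add(add(SZ, mul(add(Z, mul(Z, SSZ)), add(SZ, SZ))), mul(SZ, mul(mul(SZ, SSZ), add(SZ, SZ)))))))
  step 18: S(S(S(add(S(add(Z, mul(add(Z, mul(Z, SSZ)), add(SZ, SZ)))), mul(SZ, mul(mul(SZ, SSZ), add(SZ, SZ)))))))
  step 19: S(S(S(S(add(add(Z, mul(add(Z, mul(Z, SSZ)), add(SZ, SZ))), mul(SZ, mul(mul(SZ, SSZ), add(SZ, SZ))))))))
  step 20: S(S(S(S(add(mul(add(Z, mul(Z, SSZ)), add(SZ, SZ)), mul(SZ, mul(mul(SZ, SSZ), add(SZ, SZ))))))))
  step 21: S(S(S(S(add(mul(mul(Z, SSZ), add(SZ, SZ)), mul(SZ, mul(mul(SZ, SSZ), add(SZ, SZ))))))))
  step 22: S(S(S(S(add(mul(Z, add(SZ, SZ)), mul(SZ, mul(mul(SZ, SSZ), add(SZ, SZ))))))))
  step 23: S(S(S(S(add(Z, mul(SZ, mul(mul(SZ, SSZ), add(SZ, SZ))))))))
  step 24: S(S(S(S(mul(SZ, mul(mul(SZ, SSZ), add(SZ, SZ)))))))
  step 25: S(S(S(S(add(mul(mul(SZ, SSZ), add(SZ, SZ)), mul(Z, mul(mul(SZ, SSZ), add(SZ, SZ))))))))
  step 26: S(S(S(S(add(mul(add(SSZ, mul(Z, SSZ)), add(SZ, SZ)), mul(Z, mul(mul(SZ, SSZ), add(SZ, SZ))))))))
  step 27: S(S(S(S(add(mul(S(add(SZ, mul(Z, SSZ))), add(SZ, SZ)), mul(Z, mul(mul(SZ, SSZ), add(SZ, SZ))))))))
  step 28: S(S(S(S(add(add(add(SZ, SZ), mul(add(SZ, mul(Z, SSZ)), add(SZ, SZ))), mul(Z, mul(mul(SZ, SSZ), add(SZ, SZ))))))))
  step 29: S(S(S(S(add(add(S(add(Z, SZ)), mul(add(SZ, mul(Z, SSZ)), add(SZ, SZ))), mul(Z, mul(mul(SZ, SSZ), add(SZ, SZ))))))))
  step 30: S(S(S(S(add(S(add(add(Z, SZ), mul(add(SZ, mul(Z, SSZ)), add(SZ, SZ)))), mul(Z, mul(mul(SZ, SSZ), add(SZ, SZ))))))))
  step 31: S(S(S(S(S(add(add(add(Z, SZ), mul(add(SZ, mul(Z, SSZ)), add(SZ, SZ))), mul(Z, mul(mul(SZ, SSZ), add(SZ, SZ)))))))))
  step 32: S(S(S(S(S(add(add(SZ, mul(add(SZ, mul(Z, SSZ)), add(SZ, SZ))), mul(Z, mul(mul(SZ, SSZ), add(SZ, SZ)))))))))
  step 33: S(S(S(S(S(add(S(add(Z, mul(add(SZ, mul(Z, SSZ)), add(SZ, SZ)))), mul(Z, mul(mul(SZ, SSZ), add(SZ, SZ)))))))))
  step 34: S(S(S(S(S(S(add(add(Z, mul(add(SZ, mul(Z, SSZ)), add(SZ, SZ))), mul(Z, mul(mul(SZ, SSZ), add(SZ, SZ))))))))))
  step 35: S(S(S(S(S(S(add(mul(add(SZ, mul(Z, SSZ)), add(SZ, SZ)), mul(Z, mul(mul(SZ, SSZ), add(SZ, SZ))))))))))
  step 36: S(S(S(S(S(S(add(mul(S(add(Z, mul(Z, SSZ))), add(SZ, SZ)), mul(Z, mul(mul(SZ, SSZ), add(SZ, SZ))))))))))
  step 37: S(S(S(S(S(S(add(add(add(SZ, SZ), mul(add(Z, mul(Z, SSZ)), add(SZ, SZ))), mul(Z, mul(mul(SZ, SSZ), add(SZ, SZ))))))))))
  step 38: S(S(S(S(S(S(add(add(S(add(Z, SZ)), mul(add(Z, mul(Z, SSZ)), add(SZ, SZ))), mul(Z, mul(mul(SZ, SSZ), add(SZ, SZ))))))))))
  step 39: S(S(S(S(S(S(add(S(add(add(Z, SZ), mul(add(Z, mul(Z, SSZ)), add(SZ, SZ)))), mul(Z, mul(mul(SZ, SSZ), add(SZ, SZ))))))))))
  step 40: S(S(S(S(S(S(S(add(add(add(Z, SZ), mul(add(Z, mul(Z, SSZ)), add(SZ, SZ))), mul(Z, mul(mul(SZ, SSZ), add(SZ, SZ)))))))))))
  step 41: S(S(S(S(S(S(S(add(add(SZ, mul(add(Z, mul(Z, SSZ)), add(SZ, SZ))), mul(Z, mul(mul(SZ, SSZ), add(SZ, SZ)))))))))))
  step 42: S(S(S(S(S(S(S(add(S(add(Z, mul(add(Z, mul(Z, SSZ)), add(SZ, SZ)))), mul(Z, mul(mul(SZ, SSZ), add(SZ, SZ)))))))))))
  step 43: S(S(S(S(S(S(S(S(add(add(Z, mul(add(Z, mul(Z, SSZ)), add(SZ, SZ))), mul(Z, mul(mul(SZ, SSZ), add(SZ, SZ))))))))))))
  step 44: S(S(S(S(S(S(S(S(add(mul(add(Z, mul(Z, SSZ)), add(SZ, SZ)), mul(Z, mul(mul(SZ, SSZ), add(SZ, SZ))))))))))))
  step 45: S(S(S(S(S(S(S(S(add(mul(mul(Z, SSZ), add(SZ, SZ)), mul(Z, mul(mul(SZ, SSZ), add(SZ, SZ))))))))))))
  step 46: S(S(S(S(S(S(S(S(add(mul(Z, add(SZ, SZ)), mul(Z, mul(mul(SZ, SSZ), add(SZ, SZ))))))))))))
  step 47: S(S(S(S(S(S(S(S(add(Z, mul(Z, mul(mul(SZ, SSZ), add(SZ, SZ))))))))))))
  step 48: S(S(S(S(S(S(S(S(mul(Z, mul(mul(SZ, SSZ), add(SZ, SZ)))))))))))
  step 49: S^8(Z)

Answer: normal form = S^8(Z)  (in 49 steps)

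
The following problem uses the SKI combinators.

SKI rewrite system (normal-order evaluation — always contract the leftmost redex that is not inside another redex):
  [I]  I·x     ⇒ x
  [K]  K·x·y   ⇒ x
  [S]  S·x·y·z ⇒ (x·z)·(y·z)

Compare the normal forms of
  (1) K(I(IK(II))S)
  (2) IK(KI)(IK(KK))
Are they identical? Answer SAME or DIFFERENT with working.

Term A:
  start: K(I(IK(II))S)
  step 1: K(IK(II)S)
  step 2: K(K(II)S)
  step 3: K(II)
  step 4: KI

Term B:
  start: IK(KI)(IK(KK))
  step 1: K(KI)(IK(KK))
  step 2: KI

Answer: SAME — A ⇓ KI, B ⇓ KI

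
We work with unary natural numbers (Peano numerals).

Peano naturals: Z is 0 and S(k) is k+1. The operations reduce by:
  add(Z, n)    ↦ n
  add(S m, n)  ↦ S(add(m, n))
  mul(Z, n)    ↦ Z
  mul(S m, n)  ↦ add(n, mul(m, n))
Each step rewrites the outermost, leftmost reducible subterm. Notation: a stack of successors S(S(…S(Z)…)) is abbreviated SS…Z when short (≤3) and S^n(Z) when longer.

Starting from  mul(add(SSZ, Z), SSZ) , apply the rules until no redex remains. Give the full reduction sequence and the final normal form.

Answer: normal form = S^4(Z)  (in 12 steps)

Reduction:
  start: mul(add(SSZ, Z), SSZ)
  →1  mul(S(add(SZ, Z)), SSZ)
  →2  add(SSZ, mul(add(SZ, Z), SSZ))
  →3  S(add(SZ, mul(add(SZ, Z), SSZ)))
  →4  S(S(add(Z, mul(add(SZ, Z), SSZ))))
  →5  S(S(mul(add(SZ, Z), SSZ)))
  →6  S(S(mul(S(add(Z, Z)), SSZ)))
  →7  S(S(add(SSZ, mul(add(Z, Z), SSZ))))
  →8  S(S(S(add(SZ, mul(add(Z, Z), SSZ)))))
  →9  S(S(S(S(add(Z, mul(add(Z, Z), SSZ))))))
  →10  S(S(S(S(mul(add(Z, Z), SSZ)))))
  →11  S(S(S(S(mul(Z, SSZ)))))
  →12  S^4(Z)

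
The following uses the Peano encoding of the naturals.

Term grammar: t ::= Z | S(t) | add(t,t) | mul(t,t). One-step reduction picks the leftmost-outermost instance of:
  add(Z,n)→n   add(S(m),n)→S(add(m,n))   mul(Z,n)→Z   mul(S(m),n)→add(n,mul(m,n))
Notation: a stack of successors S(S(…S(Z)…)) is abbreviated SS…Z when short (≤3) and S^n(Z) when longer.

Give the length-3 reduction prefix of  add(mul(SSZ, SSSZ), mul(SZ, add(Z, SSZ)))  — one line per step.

Answer: after 3 steps: S(add(add(SSZ, mul(SZ, SSSZ)), mul(SZ, add(Z, SSZ))))

Derivation:
  start: add(mul(SSZ, SSSZ), mul(SZ, add(Z, SSZ)))
  step 1: add(add(SSSZ, mul(SZ, SSSZ)), mul(SZ, add(Z, SSZ)))
  step 2: add(S(add(SSZ, mul(SZ, SSSZ))), mul(SZ, add(Z, SSZ)))
  step 3: S(add(add(SSZ, mul(SZ, SSSZ)), mul(SZ, add(Z, SSZ))))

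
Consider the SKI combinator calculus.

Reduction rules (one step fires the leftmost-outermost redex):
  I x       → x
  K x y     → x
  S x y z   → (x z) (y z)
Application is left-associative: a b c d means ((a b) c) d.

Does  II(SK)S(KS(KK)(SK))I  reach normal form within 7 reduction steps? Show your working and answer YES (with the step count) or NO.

  start: II(SK)S(KS(KK)(SK))I
  →1  I(SK)S(KS(KK)(SK))I
  →2  SKS(KS(KK)(SK))I
  →3  K(KS(KK)(SK))(S(KS(KK)(SK)))I
  →4  KS(KK)(SK)I
  →5  S(SK)I

Answer: YES — reaches normal form S(SK)I in 5 ≤ 7 steps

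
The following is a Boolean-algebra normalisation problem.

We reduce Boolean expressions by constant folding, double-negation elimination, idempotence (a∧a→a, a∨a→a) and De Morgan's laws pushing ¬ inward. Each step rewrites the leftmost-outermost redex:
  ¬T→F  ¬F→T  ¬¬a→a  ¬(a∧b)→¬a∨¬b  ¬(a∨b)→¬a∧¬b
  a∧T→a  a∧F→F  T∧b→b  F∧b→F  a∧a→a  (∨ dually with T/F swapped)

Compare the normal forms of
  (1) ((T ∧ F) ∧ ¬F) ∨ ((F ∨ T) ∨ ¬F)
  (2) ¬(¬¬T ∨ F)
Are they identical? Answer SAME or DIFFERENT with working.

Term A:
  start: ((T ∧ F) ∧ ¬F) ∨ ((F ∨ T) ∨ ¬F)
  →1  (F ∧ ¬F) ∨ ((F ∨ T) ∨ ¬F)
  →2  F ∨ ((F ∨ T) ∨ ¬F)
  →3  (F ∨ T) ∨ ¬F
  →4  T ∨ ¬F
  →5  T

Term B:
  start: ¬(¬¬T ∨ F)
  →1  ¬¬¬T ∧ ¬F
  →2  ¬T ∧ ¬F
  →3  F ∧ ¬F
  →4  F

Answer: DIFFERENT — A ⇓ T, B ⇓ F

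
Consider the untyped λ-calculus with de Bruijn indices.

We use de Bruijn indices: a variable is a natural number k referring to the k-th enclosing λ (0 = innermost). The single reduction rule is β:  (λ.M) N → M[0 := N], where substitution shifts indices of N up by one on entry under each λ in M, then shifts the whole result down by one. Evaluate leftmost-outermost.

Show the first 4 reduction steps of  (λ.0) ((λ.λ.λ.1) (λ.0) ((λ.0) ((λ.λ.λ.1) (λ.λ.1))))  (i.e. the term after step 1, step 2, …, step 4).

  start: (λ.0) ((λ.λ.λ.1) (λ.0) ((λ.0) ((λ.λ.λ.1) (λ.λ.1))))
  →1  (λ.λ.λ.1) (λ.0) ((λ.0) ((λ.λ.λ.1) (λ.λ.1)))
  →2  (λ.λ.1) ((λ.0) ((λ.λ.λ.1) (λ.λ.1)))
  →3  λ.(λ.0) ((λ.λ.λ.1) (λ.λ.1))
  →4  λ.(λ.λ.λ.1) (λ.λ.1)

Answer: after 4 steps: λ.(λ.λ.λ.1) (λ.λ.1)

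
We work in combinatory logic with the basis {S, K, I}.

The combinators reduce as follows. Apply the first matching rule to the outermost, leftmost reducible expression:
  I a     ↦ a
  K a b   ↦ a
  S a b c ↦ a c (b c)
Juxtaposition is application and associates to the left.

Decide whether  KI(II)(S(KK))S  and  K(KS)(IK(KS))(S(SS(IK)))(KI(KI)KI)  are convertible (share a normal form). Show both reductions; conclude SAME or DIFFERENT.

Term A:
  start: KI(II)(S(KK))S
  step 1: I(S(KK))S
  step 2: S(KK)S

Term B:
  start: K(KS)(IK(KS))(S(SS(IK)))(KI(KI)KI)
  step 1: KS(S(SS(IK)))(KI(KI)KI)
  step 2: S(KI(KI)KI)
  step 3: S(IKI)
  step 4: S(KI)

Answer: DIFFERENT — A ⇓ S(KK)S, B ⇓ S(KI)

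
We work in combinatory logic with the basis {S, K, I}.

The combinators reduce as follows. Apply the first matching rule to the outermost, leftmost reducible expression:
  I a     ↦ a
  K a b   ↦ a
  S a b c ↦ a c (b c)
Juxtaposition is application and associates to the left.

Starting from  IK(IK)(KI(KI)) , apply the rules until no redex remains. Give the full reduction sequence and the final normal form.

  start: IK(IK)(KI(KI))
  step 1: K(IK)(KI(KI))
  step 2: IK
  step 3: K

Answer: normal form = K  (in 3 steps)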